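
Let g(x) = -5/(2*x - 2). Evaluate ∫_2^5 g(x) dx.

-log(32)

An antiderivative is F(x) = -5*log(2*x - 2)/2.
Then F(5) - F(2) = (-15*log(2)/2) - (-5*log(2)/2) = -log(32).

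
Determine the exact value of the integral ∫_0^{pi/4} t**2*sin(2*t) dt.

-1/4 + pi/8

Integrate by parts twice (u = t^2, dv = sin(2*t) dt).
An antiderivative is F(t) = -t**2*cos(2*t)/2 + t*sin(2*t)/2 + cos(2*t)/4.
Then F(pi/4) - F(0) = (pi/8) - (1/4) = -1/4 + pi/8.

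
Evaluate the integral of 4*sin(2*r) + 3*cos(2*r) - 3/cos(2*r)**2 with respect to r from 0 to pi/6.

1 - 3*sqrt(3)/4

An antiderivative is F(r) = 3*sin(2*r)/2 - 2*cos(2*r) - 3*tan(2*r)/2.
Then F(pi/6) - F(0) = (-3*sqrt(3)/4 - 1) - (-2) = 1 - 3*sqrt(3)/4.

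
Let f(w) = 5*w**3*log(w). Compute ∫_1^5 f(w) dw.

-195 + 3125*log(5)/4

Integrate by parts once (u = ln w, dv = 5*w**3 dw).
An antiderivative is F(w) = 5*w**4*(4*log(w) - 1)/16.
Then F(5) - F(1) = (-3125/16 + 3125*log(5)/4) - (-5/16) = -195 + 3125*log(5)/4.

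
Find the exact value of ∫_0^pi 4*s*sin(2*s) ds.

Integrate by parts once (u = s, dv = 4*sin(2*s) ds).
An antiderivative is F(s) = -2*s*cos(2*s) + sin(2*s).
Then F(pi) - F(0) = (-2*pi) - (0) = -2*pi.

-2*pi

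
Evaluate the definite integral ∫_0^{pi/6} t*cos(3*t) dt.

-1/9 + pi/18

Integrate by parts once (u = t, dv = cos(3*t) dt).
An antiderivative is F(t) = t*sin(3*t)/3 + cos(3*t)/9.
Then F(pi/6) - F(0) = (pi/18) - (1/9) = -1/9 + pi/18.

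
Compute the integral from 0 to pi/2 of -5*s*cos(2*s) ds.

5/2

Integrate by parts once (u = s, dv = -5*cos(2*s) ds).
An antiderivative is F(s) = -5*s*sin(2*s)/2 - 5*cos(2*s)/4.
Then F(pi/2) - F(0) = (5/4) - (-5/4) = 5/2.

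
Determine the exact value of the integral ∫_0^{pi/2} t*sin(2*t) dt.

Integrate by parts once (u = t, dv = sin(2*t) dt).
An antiderivative is F(t) = -t*cos(2*t)/2 + sin(2*t)/4.
Then F(pi/2) - F(0) = (pi/4) - (0) = pi/4.

pi/4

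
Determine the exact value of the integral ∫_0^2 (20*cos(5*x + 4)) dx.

Let u = 5*x + 4, so du = 5 dx. When x = 0, u = 4; when x = 2, u = 14.
The integral becomes 4·∫ cos(u) du from 4 to 14, with antiderivative 4*sin(u).
Back in x: F(x) = 4*sin(5*x + 4).
Then F(2) - F(0) = (4*sin(14)) - (4*sin(4)) = -4*sin(4) + 4*sin(14).

-4*sin(4) + 4*sin(14)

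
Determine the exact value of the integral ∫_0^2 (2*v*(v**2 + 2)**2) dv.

Let u = v**2 + 2, so du = 2*v dv. When v = 0, u = 2; when v = 2, u = 6.
The integral becomes ∫ u**2 du from 2 to 6, with antiderivative u**3/3.
Back in v: F(v) = (v**2 + 2)**3/3.
Then F(2) - F(0) = (72) - (8/3) = 208/3.

208/3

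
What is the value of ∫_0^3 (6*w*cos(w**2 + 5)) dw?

Let u = w**2 + 5, so du = 2*w dw. When w = 0, u = 5; when w = 3, u = 14.
The integral becomes 3·∫ cos(u) du from 5 to 14, with antiderivative 3*sin(u).
Back in w: F(w) = 3*sin(w**2 + 5).
Then F(3) - F(0) = (3*sin(14)) - (3*sin(5)) = -3*sin(5) + 3*sin(14).

-3*sin(5) + 3*sin(14)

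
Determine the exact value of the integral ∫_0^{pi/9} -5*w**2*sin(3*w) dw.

Integrate by parts twice (u = w^2, dv = -5*sin(3*w) dw).
An antiderivative is F(w) = 5*w**2*cos(3*w)/3 - 10*w*sin(3*w)/9 - 10*cos(3*w)/27.
Then F(pi/9) - F(0) = (-5*sqrt(3)*pi/81 - 5/27 + 5*pi**2/486) - (-10/27) = -5*sqrt(3)*pi/81 + 5*pi**2/486 + 5/27.

-5*sqrt(3)*pi/81 + 5*pi**2/486 + 5/27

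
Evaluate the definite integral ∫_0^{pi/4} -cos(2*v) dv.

-1/2

An antiderivative is F(v) = -sin(2*v)/2.
Then F(pi/4) - F(0) = (-1/2) - (0) = -1/2.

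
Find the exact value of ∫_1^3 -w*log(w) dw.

2 - 9*log(3)/2

Integrate by parts once (u = ln w, dv = -w dw).
An antiderivative is F(w) = -w**2*(2*log(w) - 1)/4.
Then F(3) - F(1) = (9/4 - 9*log(3)/2) - (1/4) = 2 - 9*log(3)/2.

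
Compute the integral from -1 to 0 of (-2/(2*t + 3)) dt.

An antiderivative is F(t) = -log(2*t + 3).
Then F(0) - F(-1) = (-log(3)) - (0) = -log(3).

-log(3)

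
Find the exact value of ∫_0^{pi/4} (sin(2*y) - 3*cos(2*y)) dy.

-1

An antiderivative is F(y) = -3*sin(2*y)/2 - cos(2*y)/2.
Then F(pi/4) - F(0) = (-3/2) - (-1/2) = -1.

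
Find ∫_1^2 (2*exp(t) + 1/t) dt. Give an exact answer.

An antiderivative is F(t) = 2*exp(t) + log(t).
Then F(2) - F(1) = (log(2) + 2*exp(2)) - (2*exp(1)) = -2*exp(1) + log(2) + 2*exp(2).

-2*exp(1) + log(2) + 2*exp(2)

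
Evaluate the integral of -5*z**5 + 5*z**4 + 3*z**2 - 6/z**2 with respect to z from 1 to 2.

-35/2

By the power rule, an antiderivative is F(z) = -5*z**6/6 + z**5 + z**3 + 6/z.
Then F(2) - F(1) = (-31/3) - (43/6) = -35/2.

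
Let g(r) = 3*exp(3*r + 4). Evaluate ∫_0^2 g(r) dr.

Let u = 3*r + 4, so du = 3 dr. When r = 0, u = 4; when r = 2, u = 10.
The integral becomes ∫ exp(u) du from 4 to 10, with antiderivative exp(u).
Back in r: F(r) = exp(3*r + 4).
Then F(2) - F(0) = (exp(10)) - (exp(4)) = -exp(4) + exp(10).

-exp(4) + exp(10)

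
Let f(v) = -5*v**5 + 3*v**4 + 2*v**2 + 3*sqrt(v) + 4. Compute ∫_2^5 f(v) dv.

By the power rule, an antiderivative is F(v) = -5*v**6/6 + 3*v**5/5 + 2*v**(3/2) + 2*v**3/3 + 4*v.
Then F(5) - F(2) = (-22085/2 + 10*sqrt(5)) - (-104/5 + 4*sqrt(2)) = -110217/10 - 4*sqrt(2) + 10*sqrt(5).

-110217/10 - 4*sqrt(2) + 10*sqrt(5)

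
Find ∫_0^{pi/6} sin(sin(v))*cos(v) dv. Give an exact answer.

1 - cos(1/2)

Let u = sin(v), so du = cos(v) dv. When v = 0, u = 0; when v = pi/6, u = 1/2.
The integral becomes ∫ sin(u) du from 0 to 1/2, with antiderivative -cos(u).
Back in v: F(v) = -cos(sin(v)).
Then F(pi/6) - F(0) = (-cos(1/2)) - (-1) = 1 - cos(1/2).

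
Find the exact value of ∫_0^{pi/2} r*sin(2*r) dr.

Integrate by parts once (u = r, dv = sin(2*r) dr).
An antiderivative is F(r) = -r*cos(2*r)/2 + sin(2*r)/4.
Then F(pi/2) - F(0) = (pi/4) - (0) = pi/4.

pi/4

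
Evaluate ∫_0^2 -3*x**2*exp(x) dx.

6 - 6*exp(2)

Integrate by parts twice (u = x^2, dv = -3*exp(x) dx).
An antiderivative is F(x) = (-3*x**2 + 6*x - 6)*exp(x).
Then F(2) - F(0) = (-6*exp(2)) - (-6) = 6 - 6*exp(2).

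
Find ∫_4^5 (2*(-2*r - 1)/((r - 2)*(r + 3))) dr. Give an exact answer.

Factor the denominator: r**2 + r - 6 = (r + 3)(r - 2).
Partial fractions: 2*(-2*r - 1)/((r - 2)*(r + 3)) = -2/(r + 3) - 2/(r - 2).
An antiderivative is F(r) = -2*log(r - 2) - 2*log(r + 3).
Then F(5) - F(4) = (-6*log(2) - 2*log(3)) - (-2*log(7) - 2*log(2)) = -4*log(2) - 2*log(3) + 2*log(7).

-4*log(2) - 2*log(3) + 2*log(7)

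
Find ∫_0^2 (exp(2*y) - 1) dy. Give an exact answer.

-5/2 + exp(4)/2

An antiderivative is F(y) = exp(2*y)/2 - y.
Then F(2) - F(0) = (-2 + exp(4)/2) - (1/2) = -5/2 + exp(4)/2.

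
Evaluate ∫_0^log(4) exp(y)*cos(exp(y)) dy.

-sin(1) + sin(4)

Let u = exp(y), so du = exp(y) dy. When y = 0, u = 1; when y = log(4), u = 4.
The integral becomes ∫ cos(u) du from 1 to 4, with antiderivative sin(u).
Back in y: F(y) = sin(exp(y)).
Then F(log(4)) - F(0) = (sin(4)) - (sin(1)) = -sin(1) + sin(4).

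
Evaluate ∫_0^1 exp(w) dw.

-1 + E

An antiderivative is F(w) = exp(w).
Then F(1) - F(0) = (E) - (1) = -1 + E.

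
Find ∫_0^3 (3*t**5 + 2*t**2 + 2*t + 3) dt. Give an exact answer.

By the power rule, an antiderivative is F(t) = t**6/2 + 2*t**3/3 + t**2 + 3*t.
Then F(3) - F(0) = (801/2) - (0) = 801/2.

801/2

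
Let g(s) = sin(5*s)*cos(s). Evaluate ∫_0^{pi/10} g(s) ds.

Use the identity sin(5*s)cos(s) = [sin(6*s) + sin(4*s)]/2.
An antiderivative is F(s) = -cos(4*s)/8 - cos(6*s)/12.
Then F(pi/10) - F(0) = (1/96 - sqrt(5)/96) - (-5/24) = 7/32 - sqrt(5)/96.

7/32 - sqrt(5)/96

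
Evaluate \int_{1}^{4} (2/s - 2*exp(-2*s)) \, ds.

-exp(-2) + exp(-8) + 4*log(2)

An antiderivative is F(s) = 2*log(s) + exp(-2*s).
Then F(4) - F(1) = (exp(-8) + 4*log(2)) - (exp(-2)) = -exp(-2) + exp(-8) + 4*log(2).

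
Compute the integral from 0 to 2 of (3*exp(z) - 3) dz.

-9 + 3*exp(2)

An antiderivative is F(z) = -3*z + 3*exp(z).
Then F(2) - F(0) = (-6 + 3*exp(2)) - (3) = -9 + 3*exp(2).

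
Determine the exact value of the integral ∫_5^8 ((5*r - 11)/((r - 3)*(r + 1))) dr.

Factor the denominator: r**2 - 2*r - 3 = (r + 1)(r - 3).
Partial fractions: (5*r - 11)/((r - 3)*(r + 1)) = 4/(r + 1) + 1/(r - 3).
An antiderivative is F(r) = log(r - 3) + 4*log(r + 1).
Then F(8) - F(5) = (log(5) + 8*log(3)) - (5*log(2) + 4*log(3)) = -5*log(2) + log(5) + 4*log(3).

-5*log(2) + log(5) + 4*log(3)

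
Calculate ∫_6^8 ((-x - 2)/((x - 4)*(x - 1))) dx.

Factor the denominator: x**2 - 5*x + 4 = (x - 1)(x - 4).
Partial fractions: (-x - 2)/((x - 4)*(x - 1)) = 1/(x - 1) - 2/(x - 4).
An antiderivative is F(x) = -2*log(x - 4) + log(x - 1).
Then F(8) - F(6) = (log(7/16)) - (log(5/4)) = log(7/20).

log(7/20)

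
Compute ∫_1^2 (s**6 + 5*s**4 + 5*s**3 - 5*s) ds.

By the power rule, an antiderivative is F(s) = s**7/7 + s**5 + 5*s**4/4 - 5*s**2/2.
Then F(2) - F(1) = (422/7) - (-3/28) = 1691/28.

1691/28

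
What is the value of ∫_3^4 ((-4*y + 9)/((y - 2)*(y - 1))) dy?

Factor the denominator: y**2 - 3*y + 2 = (y - 1)(y - 2).
Partial fractions: (-4*y + 9)/((y - 2)*(y - 1)) = -5/(y - 1) + 1/(y - 2).
An antiderivative is F(y) = log(y - 2) - 5*log(y - 1).
Then F(4) - F(3) = (-5*log(3) + log(2)) - (-log(32)) = -5*log(3) + 6*log(2).

-5*log(3) + 6*log(2)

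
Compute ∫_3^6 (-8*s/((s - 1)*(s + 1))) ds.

-4*log(7) - 4*log(5) + 12*log(2)

Factor the denominator: s**2 - 1 = (s + 1)(s - 1).
Partial fractions: -8*s/((s - 1)*(s + 1)) = -4/(s + 1) - 4/(s - 1).
An antiderivative is F(s) = -4*log(s - 1) - 4*log(s + 1).
Then F(6) - F(3) = (-4*log(7) - 4*log(5)) - (-12*log(2)) = -4*log(7) - 4*log(5) + 12*log(2).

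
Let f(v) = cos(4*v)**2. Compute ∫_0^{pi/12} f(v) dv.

sqrt(3)/32 + pi/24

Use the identity cos^2(4*v) = (1 + cos(8*v))/2.
An antiderivative is F(v) = v/2 + sin(8*v)/16.
Then F(pi/12) - F(0) = (sqrt(3)/32 + pi/24) - (0) = sqrt(3)/32 + pi/24.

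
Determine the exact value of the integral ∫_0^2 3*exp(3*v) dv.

-1 + exp(6)

Let u = 3*v, so du = 3 dv. When v = 0, u = 0; when v = 2, u = 6.
The integral becomes ∫ exp(u) du from 0 to 6, with antiderivative exp(u).
Back in v: F(v) = exp(3*v).
Then F(2) - F(0) = (exp(6)) - (1) = -1 + exp(6).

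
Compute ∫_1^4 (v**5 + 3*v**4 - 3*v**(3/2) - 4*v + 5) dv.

By the power rule, an antiderivative is F(v) = v**6/6 - 6*v**(5/2)/5 + 3*v**5/5 - 2*v**2 + 5*v.
Then F(4) - F(1) = (3740/3) - (77/30) = 12441/10.

12441/10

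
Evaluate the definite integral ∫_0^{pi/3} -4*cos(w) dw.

-2*sqrt(3)

An antiderivative is F(w) = -4*sin(w).
Then F(pi/3) - F(0) = (-2*sqrt(3)) - (0) = -2*sqrt(3).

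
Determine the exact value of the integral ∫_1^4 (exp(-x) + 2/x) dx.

-exp(-4) + exp(-1) + 4*log(2)

An antiderivative is F(x) = 2*log(x) - exp(-x).
Then F(4) - F(1) = (-exp(-4) + 4*log(2)) - (-exp(-1)) = -exp(-4) + exp(-1) + 4*log(2).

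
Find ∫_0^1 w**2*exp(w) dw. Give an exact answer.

Integrate by parts twice (u = w^2, dv = exp(w) dw).
An antiderivative is F(w) = (w**2 - 2*w + 2)*exp(w).
Then F(1) - F(0) = (E) - (2) = -2 + E.

-2 + E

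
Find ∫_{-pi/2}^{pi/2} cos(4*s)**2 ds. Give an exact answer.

Use the identity cos^2(4*s) = (1 + cos(8*s))/2.
An antiderivative is F(s) = s/2 + sin(8*s)/16.
Then F(pi/2) - F(-pi/2) = (pi/4) - (-pi/4) = pi/2.

pi/2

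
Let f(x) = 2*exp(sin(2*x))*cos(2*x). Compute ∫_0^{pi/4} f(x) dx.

Let u = sin(2*x), so du = 2*cos(2*x) dx. When x = 0, u = 0; when x = pi/4, u = 1.
The integral becomes ∫ exp(u) du from 0 to 1, with antiderivative exp(u).
Back in x: F(x) = exp(sin(2*x)).
Then F(pi/4) - F(0) = (E) - (1) = -1 + E.

-1 + E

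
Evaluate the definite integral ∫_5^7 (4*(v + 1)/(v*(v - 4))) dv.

Factor the denominator: v**2 - 4*v = v(v - 4).
Partial fractions: 4*(v + 1)/(v*(v - 4)) = -1/v + 5/(v - 4).
An antiderivative is F(v) = -log(v) + 5*log(v - 4).
Then F(7) - F(5) = (-log(7) + 5*log(3)) - (-log(5)) = -log(7) + log(5) + 5*log(3).

-log(7) + log(5) + 5*log(3)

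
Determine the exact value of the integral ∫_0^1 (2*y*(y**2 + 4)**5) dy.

Let u = y**2 + 4, so du = 2*y dy. When y = 0, u = 4; when y = 1, u = 5.
The integral becomes ∫ u**5 du from 4 to 5, with antiderivative u**6/6.
Back in y: F(y) = (y**2 + 4)**6/6.
Then F(1) - F(0) = (15625/6) - (2048/3) = 3843/2.

3843/2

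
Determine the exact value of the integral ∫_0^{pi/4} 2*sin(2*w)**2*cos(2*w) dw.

1/3

Let u = sin(2*w), so du = 2*cos(2*w) dw. When w = 0, u = 0; when w = pi/4, u = 1.
The integral becomes ∫ u**2 du from 0 to 1, with antiderivative u**3/3.
Back in w: F(w) = sin(2*w)**3/3.
Then F(pi/4) - F(0) = (1/3) - (0) = 1/3.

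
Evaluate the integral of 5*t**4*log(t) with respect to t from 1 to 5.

-3124/5 + 3125*log(5)

Integrate by parts once (u = ln t, dv = 5*t**4 dt).
An antiderivative is F(t) = t**5*(5*log(t) - 1)/5.
Then F(5) - F(1) = (-625 + 3125*log(5)) - (-1/5) = -3124/5 + 3125*log(5).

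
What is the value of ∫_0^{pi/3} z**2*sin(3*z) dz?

-4/27 + pi**2/27

Integrate by parts twice (u = z^2, dv = sin(3*z) dz).
An antiderivative is F(z) = -z**2*cos(3*z)/3 + 2*z*sin(3*z)/9 + 2*cos(3*z)/27.
Then F(pi/3) - F(0) = (-2/27 + pi**2/27) - (2/27) = -4/27 + pi**2/27.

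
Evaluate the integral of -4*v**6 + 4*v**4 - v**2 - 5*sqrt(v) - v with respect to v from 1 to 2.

By the power rule, an antiderivative is F(v) = -4*v**7/7 + 4*v**5/5 - 10*v**(3/2)/3 - v**3/3 - v**2/2.
Then F(2) - F(1) = (-5482/105 - 20*sqrt(2)/3) - (-827/210) = -3379/70 - 20*sqrt(2)/3.

-3379/70 - 20*sqrt(2)/3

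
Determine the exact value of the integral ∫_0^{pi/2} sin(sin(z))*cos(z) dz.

Let u = sin(z), so du = cos(z) dz. When z = 0, u = 0; when z = pi/2, u = 1.
The integral becomes ∫ sin(u) du from 0 to 1, with antiderivative -cos(u).
Back in z: F(z) = -cos(sin(z)).
Then F(pi/2) - F(0) = (-cos(1)) - (-1) = 1 - cos(1).

1 - cos(1)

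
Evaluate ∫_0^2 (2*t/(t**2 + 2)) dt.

log(3)

Let u = t**2 + 2, so du = 2*t dt. When t = 0, u = 2; when t = 2, u = 6.
The integral becomes ∫ 1/u du from 2 to 6, with antiderivative log(u).
Back in t: F(t) = log(t**2 + 2).
Then F(2) - F(0) = (log(6)) - (log(2)) = log(3).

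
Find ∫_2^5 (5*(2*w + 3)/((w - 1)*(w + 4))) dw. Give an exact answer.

5*log(2) + 5*log(3)

Factor the denominator: w**2 + 3*w - 4 = (w + 4)(w - 1).
Partial fractions: 5*(2*w + 3)/((w - 1)*(w + 4)) = 5/(w + 4) + 5/(w - 1).
An antiderivative is F(w) = 5*log(w - 1) + 5*log(w + 4).
Then F(5) - F(2) = (10*log(2) + 10*log(3)) - (5*log(2) + 5*log(3)) = 5*log(2) + 5*log(3).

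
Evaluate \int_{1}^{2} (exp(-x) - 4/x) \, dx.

An antiderivative is F(x) = -4*log(x) - exp(-x).
Then F(2) - F(1) = (-4*log(2) - exp(-2)) - (-exp(-1)) = -4*log(2) - exp(-2) + exp(-1).

-4*log(2) - exp(-2) + exp(-1)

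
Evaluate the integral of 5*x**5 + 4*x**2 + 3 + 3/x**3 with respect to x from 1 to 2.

1583/24

By the power rule, an antiderivative is F(x) = 5*x**6/6 + 4*x**3/3 + 3*x - 3/(2*x**2).
Then F(2) - F(1) = (557/8) - (11/3) = 1583/24.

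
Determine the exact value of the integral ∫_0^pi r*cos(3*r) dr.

Integrate by parts once (u = r, dv = cos(3*r) dr).
An antiderivative is F(r) = r*sin(3*r)/3 + cos(3*r)/9.
Then F(pi) - F(0) = (-1/9) - (1/9) = -2/9.

-2/9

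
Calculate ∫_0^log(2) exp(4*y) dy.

15/4

Let u = exp(y), so du = exp(y) dy. When y = 0, u = 1; when y = log(2), u = 2.
The integral becomes ∫ u**3 du from 1 to 2, with antiderivative u**4/4.
Back in y: F(y) = exp(4*y)/4.
Then F(log(2)) - F(0) = (4) - (1/4) = 15/4.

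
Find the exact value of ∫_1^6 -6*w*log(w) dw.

Integrate by parts once (u = ln w, dv = -6*w dw).
An antiderivative is F(w) = -3*w**2*(2*log(w) - 1)/2.
Then F(6) - F(1) = (-108*log(3) - 108*log(2) + 54) - (3/2) = -108*log(3) - 108*log(2) + 105/2.

-108*log(3) - 108*log(2) + 105/2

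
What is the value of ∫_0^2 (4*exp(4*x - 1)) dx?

-(1 - exp(8))*exp(-1)

Let u = 4*x - 1, so du = 4 dx. When x = 0, u = -1; when x = 2, u = 7.
The integral becomes ∫ exp(u) du from -1 to 7, with antiderivative exp(u).
Back in x: F(x) = exp(4*x - 1).
Then F(2) - F(0) = (exp(7)) - (exp(-1)) = -(1 - exp(8))*exp(-1).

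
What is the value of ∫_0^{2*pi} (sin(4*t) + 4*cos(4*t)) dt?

An antiderivative is F(t) = sin(4*t) - cos(4*t)/4.
Then F(2*pi) - F(0) = (-1/4) - (-1/4) = 0.

0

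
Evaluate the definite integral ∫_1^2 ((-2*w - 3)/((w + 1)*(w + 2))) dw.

Factor the denominator: w**2 + 3*w + 2 = (w + 2)(w + 1).
Partial fractions: (-2*w - 3)/((w + 1)*(w + 2)) = -1/(w + 2) - 1/(w + 1).
An antiderivative is F(w) = -log(w + 1) - log(w + 2).
Then F(2) - F(1) = (-log(12)) - (-log(6)) = -log(2).

-log(2)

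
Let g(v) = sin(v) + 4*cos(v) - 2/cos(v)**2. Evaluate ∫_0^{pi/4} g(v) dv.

-1 + 3*sqrt(2)/2

An antiderivative is F(v) = 4*sin(v) - cos(v) - 2*tan(v).
Then F(pi/4) - F(0) = (-2 + 3*sqrt(2)/2) - (-1) = -1 + 3*sqrt(2)/2.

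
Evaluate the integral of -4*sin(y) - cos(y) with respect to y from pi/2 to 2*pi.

5

An antiderivative is F(y) = -sin(y) + 4*cos(y).
Then F(2*pi) - F(pi/2) = (4) - (-1) = 5.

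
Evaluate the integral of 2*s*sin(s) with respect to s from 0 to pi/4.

sqrt(2)*(4 - pi)/4

Integrate by parts once (u = s, dv = 2*sin(s) ds).
An antiderivative is F(s) = -2*s*cos(s) + 2*sin(s).
Then F(pi/4) - F(0) = (sqrt(2)*(4 - pi)/4) - (0) = sqrt(2)*(4 - pi)/4.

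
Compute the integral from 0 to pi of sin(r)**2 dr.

pi/2

Use the identity sin^2(r) = (1 - cos(2*r))/2.
An antiderivative is F(r) = r/2 - sin(2*r)/4.
Then F(pi) - F(0) = (pi/2) - (0) = pi/2.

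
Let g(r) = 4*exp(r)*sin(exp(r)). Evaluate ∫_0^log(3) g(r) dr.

4*cos(1) - 4*cos(3)

Let u = exp(r), so du = exp(r) dr. When r = 0, u = 1; when r = log(3), u = 3.
The integral becomes 4·∫ sin(u) du from 1 to 3, with antiderivative -4*cos(u).
Back in r: F(r) = -4*cos(exp(r)).
Then F(log(3)) - F(0) = (-4*cos(3)) - (-4*cos(1)) = 4*cos(1) - 4*cos(3).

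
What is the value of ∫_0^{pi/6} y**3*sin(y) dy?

-3 - sqrt(3)*pi**3/432 + pi**2/24 + sqrt(3)*pi/2

Integrate by parts 3 times (u = y^3, dv = sin(y) dy).
An antiderivative is F(y) = -y**3*cos(y) + 3*y**2*sin(y) + 6*y*cos(y) - 6*sin(y).
Then F(pi/6) - F(0) = (-3 - sqrt(3)*pi**3/432 + pi**2/24 + sqrt(3)*pi/2) - (0) = -3 - sqrt(3)*pi**3/432 + pi**2/24 + sqrt(3)*pi/2.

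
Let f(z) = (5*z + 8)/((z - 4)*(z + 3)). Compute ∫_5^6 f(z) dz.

Factor the denominator: z**2 - z - 12 = (z + 3)(z - 4).
Partial fractions: (5*z + 8)/((z - 4)*(z + 3)) = 1/(z + 3) + 4/(z - 4).
An antiderivative is F(z) = 4*log(z - 4) + log(z + 3).
Then F(6) - F(5) = (2*log(3) + 4*log(2)) - (log(8)) = log(18).

log(18)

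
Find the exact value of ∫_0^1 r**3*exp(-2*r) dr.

3/8 - 19*exp(-2)/8

Integrate by parts 3 times (u = r^3, dv = exp(-2*r) dr).
An antiderivative is F(r) = (-4*r**3 - 6*r**2 - 6*r - 3)*exp(-2*r)/8.
Then F(1) - F(0) = (-19*exp(-2)/8) - (-3/8) = 3/8 - 19*exp(-2)/8.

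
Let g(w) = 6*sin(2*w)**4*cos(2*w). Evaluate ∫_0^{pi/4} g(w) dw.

Let u = sin(2*w), so du = 2*cos(2*w) dw. When w = 0, u = 0; when w = pi/4, u = 1.
The integral becomes 3·∫ u**4 du from 0 to 1, with antiderivative 3*u**5/5.
Back in w: F(w) = 3*sin(2*w)**5/5.
Then F(pi/4) - F(0) = (3/5) - (0) = 3/5.

3/5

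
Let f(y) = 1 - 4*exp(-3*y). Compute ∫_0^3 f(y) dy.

An antiderivative is F(y) = y + 4*exp(-3*y)/3.
Then F(3) - F(0) = (4*exp(-9)/3 + 3) - (4/3) = 4*exp(-9)/3 + 5/3.

4*exp(-9)/3 + 5/3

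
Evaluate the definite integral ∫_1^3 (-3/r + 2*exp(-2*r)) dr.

An antiderivative is F(r) = -3*log(r) - exp(-2*r).
Then F(3) - F(1) = (-3*log(3) - exp(-6)) - (-exp(-2)) = -3*log(3) - exp(-6) + exp(-2).

-3*log(3) - exp(-6) + exp(-2)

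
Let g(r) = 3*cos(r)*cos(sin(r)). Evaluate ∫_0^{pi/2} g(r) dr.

Let u = sin(r), so du = cos(r) dr. When r = 0, u = 0; when r = pi/2, u = 1.
The integral becomes 3·∫ cos(u) du from 0 to 1, with antiderivative 3*sin(u).
Back in r: F(r) = 3*sin(sin(r)).
Then F(pi/2) - F(0) = (3*sin(1)) - (0) = 3*sin(1).

3*sin(1)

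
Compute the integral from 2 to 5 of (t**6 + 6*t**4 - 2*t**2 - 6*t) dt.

By the power rule, an antiderivative is F(t) = t**7/7 + 6*t**5/5 - 2*t**3/3 - 3*t**2.
Then F(5) - F(2) = (309800/21) - (4132/105) = 514956/35.

514956/35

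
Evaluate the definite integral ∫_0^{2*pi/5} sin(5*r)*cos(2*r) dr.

Use the identity sin(5*r)cos(2*r) = [sin(7*r) + sin(3*r)]/2.
An antiderivative is F(r) = -cos(3*r)/6 - cos(7*r)/14.
Then F(2*pi/5) - F(0) = (5/84 + 5*sqrt(5)/84) - (-5/21) = 5*sqrt(5)/84 + 25/84.

5*sqrt(5)/84 + 25/84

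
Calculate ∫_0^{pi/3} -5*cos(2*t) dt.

-5*sqrt(3)/4

An antiderivative is F(t) = -5*sin(2*t)/2.
Then F(pi/3) - F(0) = (-5*sqrt(3)/4) - (0) = -5*sqrt(3)/4.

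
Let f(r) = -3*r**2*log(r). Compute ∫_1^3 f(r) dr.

Integrate by parts once (u = ln r, dv = -3*r**2 dr).
An antiderivative is F(r) = -r**3*(3*log(r) - 1)/3.
Then F(3) - F(1) = (9 - 27*log(3)) - (1/3) = 26/3 - 27*log(3).

26/3 - 27*log(3)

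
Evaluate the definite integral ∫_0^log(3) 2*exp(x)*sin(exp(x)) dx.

Let u = exp(x), so du = exp(x) dx. When x = 0, u = 1; when x = log(3), u = 3.
The integral becomes 2·∫ sin(u) du from 1 to 3, with antiderivative -2*cos(u).
Back in x: F(x) = -2*cos(exp(x)).
Then F(log(3)) - F(0) = (-2*cos(3)) - (-2*cos(1)) = 2*cos(1) - 2*cos(3).

2*cos(1) - 2*cos(3)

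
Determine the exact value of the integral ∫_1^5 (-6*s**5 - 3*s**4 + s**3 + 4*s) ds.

By the power rule, an antiderivative is F(s) = -s**6 - 3*s**5/5 + s**4/4 + 2*s**2.
Then F(5) - F(1) = (-69175/4) - (13/20) = -86472/5.

-86472/5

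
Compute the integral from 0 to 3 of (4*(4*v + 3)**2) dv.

Let u = 4*v + 3, so du = 4 dv. When v = 0, u = 3; when v = 3, u = 15.
The integral becomes ∫ u**2 du from 3 to 15, with antiderivative u**3/3.
Back in v: F(v) = (4*v + 3)**3/3.
Then F(3) - F(0) = (1125) - (9) = 1116.

1116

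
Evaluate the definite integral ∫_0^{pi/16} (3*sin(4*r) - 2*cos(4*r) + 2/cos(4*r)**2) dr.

5/4 - 5*sqrt(2)/8

An antiderivative is F(r) = -sin(4*r)/2 - 3*cos(4*r)/4 + tan(4*r)/2.
Then F(pi/16) - F(0) = (1/2 - 5*sqrt(2)/8) - (-3/4) = 5/4 - 5*sqrt(2)/8.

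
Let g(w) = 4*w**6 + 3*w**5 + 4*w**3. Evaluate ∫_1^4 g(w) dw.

163299/14

By the power rule, an antiderivative is F(w) = 4*w**7/7 + w**6/2 + w**4.
Then F(4) - F(1) = (81664/7) - (29/14) = 163299/14.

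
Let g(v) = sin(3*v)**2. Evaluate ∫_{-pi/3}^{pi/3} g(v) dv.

pi/3

Use the identity sin^2(3*v) = (1 - cos(6*v))/2.
An antiderivative is F(v) = v/2 - sin(6*v)/12.
Then F(pi/3) - F(-pi/3) = (pi/6) - (-pi/6) = pi/3.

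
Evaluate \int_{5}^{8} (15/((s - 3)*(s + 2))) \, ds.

Factor the denominator: s**2 - s - 6 = (s + 2)(s - 3).
Partial fractions: 15/((s - 3)*(s + 2)) = -3/(s + 2) + 3/(s - 3).
An antiderivative is F(s) = 3*log(s - 3) - 3*log(s + 2).
Then F(8) - F(5) = (-log(8)) - (-3*log(7) + 3*log(2)) = -6*log(2) + 3*log(7).

-6*log(2) + 3*log(7)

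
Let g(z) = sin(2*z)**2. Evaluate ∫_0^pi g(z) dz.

pi/2

Use the identity sin^2(2*z) = (1 - cos(4*z))/2.
An antiderivative is F(z) = z/2 - sin(4*z)/8.
Then F(pi) - F(0) = (pi/2) - (0) = pi/2.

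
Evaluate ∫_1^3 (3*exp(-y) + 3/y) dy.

-3*exp(-3) + 3*exp(-1) + 3*log(3)

An antiderivative is F(y) = 3*log(y) - 3*exp(-y).
Then F(3) - F(1) = (-3*exp(-3) + 3*log(3)) - (-3*exp(-1)) = -3*exp(-3) + 3*exp(-1) + 3*log(3).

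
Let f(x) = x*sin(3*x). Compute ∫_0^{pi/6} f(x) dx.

Integrate by parts once (u = x, dv = sin(3*x) dx).
An antiderivative is F(x) = -x*cos(3*x)/3 + sin(3*x)/9.
Then F(pi/6) - F(0) = (1/9) - (0) = 1/9.

1/9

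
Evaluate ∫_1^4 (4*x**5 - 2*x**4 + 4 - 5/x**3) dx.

372873/160

By the power rule, an antiderivative is F(x) = 2*x**6/3 - 2*x**5/5 + 4*x + 5/(2*x**2).
Then F(4) - F(1) = (1121867/480) - (203/30) = 372873/160.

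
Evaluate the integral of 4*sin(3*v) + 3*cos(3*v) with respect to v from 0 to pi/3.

An antiderivative is F(v) = sin(3*v) - 4*cos(3*v)/3.
Then F(pi/3) - F(0) = (4/3) - (-4/3) = 8/3.

8/3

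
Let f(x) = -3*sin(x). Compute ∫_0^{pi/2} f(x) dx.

-3

An antiderivative is F(x) = 3*cos(x).
Then F(pi/2) - F(0) = (0) - (3) = -3.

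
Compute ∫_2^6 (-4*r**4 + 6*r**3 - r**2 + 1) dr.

By the power rule, an antiderivative is F(r) = -4*r**5/5 + 3*r**4/2 - r**3/3 + r.
Then F(6) - F(2) = (-21714/5) - (-34/15) = -65108/15.

-65108/15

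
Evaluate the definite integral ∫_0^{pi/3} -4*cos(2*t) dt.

-sqrt(3)

An antiderivative is F(t) = -2*sin(2*t).
Then F(pi/3) - F(0) = (-sqrt(3)) - (0) = -sqrt(3).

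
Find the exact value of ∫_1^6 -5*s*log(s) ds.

Integrate by parts once (u = ln s, dv = -5*s ds).
An antiderivative is F(s) = -5*s**2*(2*log(s) - 1)/4.
Then F(6) - F(1) = (-90*log(3) - 90*log(2) + 45) - (5/4) = -90*log(3) - 90*log(2) + 175/4.

-90*log(3) - 90*log(2) + 175/4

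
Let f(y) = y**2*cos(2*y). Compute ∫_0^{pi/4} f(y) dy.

-1/4 + pi**2/32

Integrate by parts twice (u = y^2, dv = cos(2*y) dy).
An antiderivative is F(y) = y**2*sin(2*y)/2 + y*cos(2*y)/2 - sin(2*y)/4.
Then F(pi/4) - F(0) = (-1/4 + pi**2/32) - (0) = -1/4 + pi**2/32.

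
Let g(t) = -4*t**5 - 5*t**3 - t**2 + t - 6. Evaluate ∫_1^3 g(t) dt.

By the power rule, an antiderivative is F(t) = -2*t**6/3 - 5*t**4/4 - t**3/3 + t**2/2 - 6*t.
Then F(3) - F(1) = (-2439/4) - (-31/4) = -602.

-602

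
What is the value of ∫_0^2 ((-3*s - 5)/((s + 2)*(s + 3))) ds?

-4*log(5) + log(2) + 4*log(3)

Factor the denominator: s**2 + 5*s + 6 = (s + 3)(s + 2).
Partial fractions: (-3*s - 5)/((s + 2)*(s + 3)) = -4/(s + 3) + 1/(s + 2).
An antiderivative is F(s) = log(s + 2) - 4*log(s + 3).
Then F(2) - F(0) = (-4*log(5) + 2*log(2)) - (log(2/81)) = -4*log(5) + log(2) + 4*log(3).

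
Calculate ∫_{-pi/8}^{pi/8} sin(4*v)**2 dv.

Use the identity sin^2(4*v) = (1 - cos(8*v))/2.
An antiderivative is F(v) = v/2 - sin(8*v)/16.
Then F(pi/8) - F(-pi/8) = (pi/16) - (-pi/16) = pi/8.

pi/8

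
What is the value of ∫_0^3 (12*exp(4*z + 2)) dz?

Let u = 4*z + 2, so du = 4 dz. When z = 0, u = 2; when z = 3, u = 14.
The integral becomes 3·∫ exp(u) du from 2 to 14, with antiderivative 3*exp(u).
Back in z: F(z) = 3*exp(4*z + 2).
Then F(3) - F(0) = (3*exp(14)) - (3*exp(2)) = -3*(1 - exp(12))*exp(2).

-3*(1 - exp(12))*exp(2)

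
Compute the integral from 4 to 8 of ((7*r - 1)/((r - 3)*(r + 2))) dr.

-3*log(3) + 7*log(5)

Factor the denominator: r**2 - r - 6 = (r + 2)(r - 3).
Partial fractions: (7*r - 1)/((r - 3)*(r + 2)) = 3/(r + 2) + 4/(r - 3).
An antiderivative is F(r) = 4*log(r - 3) + 3*log(r + 2).
Then F(8) - F(4) = (3*log(2) + 7*log(5)) - (3*log(2) + 3*log(3)) = -3*log(3) + 7*log(5).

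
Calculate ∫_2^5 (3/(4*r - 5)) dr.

3*log(5)/4

An antiderivative is F(r) = 3*log(4*r - 5)/4.
Then F(5) - F(2) = (3*log(15)/4) - (3*log(3)/4) = 3*log(5)/4.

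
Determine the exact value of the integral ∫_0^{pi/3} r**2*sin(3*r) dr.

Integrate by parts twice (u = r^2, dv = sin(3*r) dr).
An antiderivative is F(r) = -r**2*cos(3*r)/3 + 2*r*sin(3*r)/9 + 2*cos(3*r)/27.
Then F(pi/3) - F(0) = (-2/27 + pi**2/27) - (2/27) = -4/27 + pi**2/27.

-4/27 + pi**2/27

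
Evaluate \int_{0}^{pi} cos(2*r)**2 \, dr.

Use the identity cos^2(2*r) = (1 + cos(4*r))/2.
An antiderivative is F(r) = r/2 + sin(4*r)/8.
Then F(pi) - F(0) = (pi/2) - (0) = pi/2.

pi/2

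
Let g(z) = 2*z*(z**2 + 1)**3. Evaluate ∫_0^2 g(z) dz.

156

Let u = z**2 + 1, so du = 2*z dz. When z = 0, u = 1; when z = 2, u = 5.
The integral becomes ∫ u**3 du from 1 to 5, with antiderivative u**4/4.
Back in z: F(z) = (z**2 + 1)**4/4.
Then F(2) - F(0) = (625/4) - (1/4) = 156.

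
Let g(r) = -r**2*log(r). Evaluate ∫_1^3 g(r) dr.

26/9 - 9*log(3)

Integrate by parts once (u = ln r, dv = -r**2 dr).
An antiderivative is F(r) = -r**3*(3*log(r) - 1)/9.
Then F(3) - F(1) = (3 - 9*log(3)) - (1/9) = 26/9 - 9*log(3).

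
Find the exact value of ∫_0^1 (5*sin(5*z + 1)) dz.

Let u = 5*z + 1, so du = 5 dz. When z = 0, u = 1; when z = 1, u = 6.
The integral becomes ∫ sin(u) du from 1 to 6, with antiderivative -cos(u).
Back in z: F(z) = -cos(5*z + 1).
Then F(1) - F(0) = (-cos(6)) - (-cos(1)) = -cos(6) + cos(1).

-cos(6) + cos(1)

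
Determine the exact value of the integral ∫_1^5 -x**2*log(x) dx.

124/9 - 125*log(5)/3

Integrate by parts once (u = ln x, dv = -x**2 dx).
An antiderivative is F(x) = -x**3*(3*log(x) - 1)/9.
Then F(5) - F(1) = (125/9 - 125*log(5)/3) - (1/9) = 124/9 - 125*log(5)/3.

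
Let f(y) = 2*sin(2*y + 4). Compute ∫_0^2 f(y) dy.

cos(4) - cos(8)

Let u = 2*y + 4, so du = 2 dy. When y = 0, u = 4; when y = 2, u = 8.
The integral becomes ∫ sin(u) du from 4 to 8, with antiderivative -cos(u).
Back in y: F(y) = -cos(2*y + 4).
Then F(2) - F(0) = (-cos(8)) - (-cos(4)) = cos(4) - cos(8).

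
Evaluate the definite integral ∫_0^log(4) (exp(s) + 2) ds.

An antiderivative is F(s) = 2*s + exp(s).
Then F(log(4)) - F(0) = (4*log(2) + 4) - (1) = log(16) + 3.

log(16) + 3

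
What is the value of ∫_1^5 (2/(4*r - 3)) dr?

An antiderivative is F(r) = log(4*r - 3)/2.
Then F(5) - F(1) = (log(17)/2) - (0) = log(17)/2.

log(17)/2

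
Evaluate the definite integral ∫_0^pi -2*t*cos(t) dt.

Integrate by parts once (u = t, dv = -2*cos(t) dt).
An antiderivative is F(t) = -2*t*sin(t) - 2*cos(t).
Then F(pi) - F(0) = (2) - (-2) = 4.

4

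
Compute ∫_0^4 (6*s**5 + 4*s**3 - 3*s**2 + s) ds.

By the power rule, an antiderivative is F(s) = s**6 + s**4 - s**3 + s**2/2.
Then F(4) - F(0) = (4296) - (0) = 4296.

4296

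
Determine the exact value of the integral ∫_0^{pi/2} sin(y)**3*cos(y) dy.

Let u = sin(y), so du = cos(y) dy. When y = 0, u = 0; when y = pi/2, u = 1.
The integral becomes ∫ u**3 du from 0 to 1, with antiderivative u**4/4.
Back in y: F(y) = sin(y)**4/4.
Then F(pi/2) - F(0) = (1/4) - (0) = 1/4.

1/4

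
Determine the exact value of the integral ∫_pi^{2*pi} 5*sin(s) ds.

-10

An antiderivative is F(s) = -5*cos(s).
Then F(2*pi) - F(pi) = (-5) - (5) = -10.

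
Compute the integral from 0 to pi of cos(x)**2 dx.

pi/2

Use the identity cos^2(x) = (1 + cos(2*x))/2.
An antiderivative is F(x) = x/2 + sin(2*x)/4.
Then F(pi) - F(0) = (pi/2) - (0) = pi/2.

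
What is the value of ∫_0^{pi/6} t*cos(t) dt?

Integrate by parts once (u = t, dv = cos(t) dt).
An antiderivative is F(t) = t*sin(t) + cos(t).
Then F(pi/6) - F(0) = (pi/12 + sqrt(3)/2) - (1) = -1 + pi/12 + sqrt(3)/2.

-1 + pi/12 + sqrt(3)/2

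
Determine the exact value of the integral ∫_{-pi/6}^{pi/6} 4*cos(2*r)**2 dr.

Use the identity cos^2(2*r) = (1 + cos(4*r))/2.
An antiderivative is F(r) = 2*r + sin(4*r)/2.
Then F(pi/6) - F(-pi/6) = (sqrt(3)/4 + pi/3) - (-pi/3 - sqrt(3)/4) = sqrt(3)/2 + 2*pi/3.

sqrt(3)/2 + 2*pi/3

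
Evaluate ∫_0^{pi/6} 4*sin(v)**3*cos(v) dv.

1/16

Let u = sin(v), so du = cos(v) dv. When v = 0, u = 0; when v = pi/6, u = 1/2.
The integral becomes 4·∫ u**3 du from 0 to 1/2, with antiderivative u**4.
Back in v: F(v) = sin(v)**4.
Then F(pi/6) - F(0) = (1/16) - (0) = 1/16.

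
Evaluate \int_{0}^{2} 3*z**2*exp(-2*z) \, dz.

3/4 - 39*exp(-4)/4

Integrate by parts twice (u = z^2, dv = 3*exp(-2*z) dz).
An antiderivative is F(z) = (-6*z**2 - 6*z - 3)*exp(-2*z)/4.
Then F(2) - F(0) = (-39*exp(-4)/4) - (-3/4) = 3/4 - 39*exp(-4)/4.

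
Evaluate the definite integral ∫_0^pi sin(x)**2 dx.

pi/2

Use the identity sin^2(x) = (1 - cos(2*x))/2.
An antiderivative is F(x) = x/2 - sin(2*x)/4.
Then F(pi) - F(0) = (pi/2) - (0) = pi/2.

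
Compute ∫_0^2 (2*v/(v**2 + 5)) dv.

Let u = v**2 + 5, so du = 2*v dv. When v = 0, u = 5; when v = 2, u = 9.
The integral becomes ∫ 1/u du from 5 to 9, with antiderivative log(u).
Back in v: F(v) = log(v**2 + 5).
Then F(2) - F(0) = (log(9)) - (log(5)) = log(9/5).

log(9/5)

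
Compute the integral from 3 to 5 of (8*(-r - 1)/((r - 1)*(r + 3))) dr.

-12*log(2) + 4*log(3)

Factor the denominator: r**2 + 2*r - 3 = (r + 3)(r - 1).
Partial fractions: 8*(-r - 1)/((r - 1)*(r + 3)) = -4/(r + 3) - 4/(r - 1).
An antiderivative is F(r) = -4*log(r - 1) - 4*log(r + 3).
Then F(5) - F(3) = (-20*log(2)) - (-8*log(2) - 4*log(3)) = -12*log(2) + 4*log(3).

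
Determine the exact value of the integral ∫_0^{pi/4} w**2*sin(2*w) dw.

Integrate by parts twice (u = w^2, dv = sin(2*w) dw).
An antiderivative is F(w) = -w**2*cos(2*w)/2 + w*sin(2*w)/2 + cos(2*w)/4.
Then F(pi/4) - F(0) = (pi/8) - (1/4) = -1/4 + pi/8.

-1/4 + pi/8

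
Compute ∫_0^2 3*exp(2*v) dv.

-3/2 + 3*exp(4)/2

An antiderivative is F(v) = 3*exp(2*v)/2.
Then F(2) - F(0) = (3*exp(4)/2) - (3/2) = -3/2 + 3*exp(4)/2.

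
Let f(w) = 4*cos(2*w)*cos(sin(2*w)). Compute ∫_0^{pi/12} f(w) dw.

Let u = sin(2*w), so du = 2*cos(2*w) dw. When w = 0, u = 0; when w = pi/12, u = 1/2.
The integral becomes 2·∫ cos(u) du from 0 to 1/2, with antiderivative 2*sin(u).
Back in w: F(w) = 2*sin(sin(2*w)).
Then F(pi/12) - F(0) = (2*sin(1/2)) - (0) = 2*sin(1/2).

2*sin(1/2)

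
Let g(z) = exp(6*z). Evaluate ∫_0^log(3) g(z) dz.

Let u = exp(z), so du = exp(z) dz. When z = 0, u = 1; when z = log(3), u = 3.
The integral becomes ∫ u**5 du from 1 to 3, with antiderivative u**6/6.
Back in z: F(z) = exp(6*z)/6.
Then F(log(3)) - F(0) = (243/2) - (1/6) = 364/3.

364/3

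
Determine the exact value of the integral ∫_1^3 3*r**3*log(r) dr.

Integrate by parts once (u = ln r, dv = 3*r**3 dr).
An antiderivative is F(r) = 3*r**4*(4*log(r) - 1)/16.
Then F(3) - F(1) = (-243/16 + 243*log(3)/4) - (-3/16) = -15 + 243*log(3)/4.

-15 + 243*log(3)/4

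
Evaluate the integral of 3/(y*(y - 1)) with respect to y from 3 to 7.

Factor the denominator: y**2 - y = y(y - 1).
Partial fractions: 3/(y*(y - 1)) = -3/y + 3/(y - 1).
An antiderivative is F(y) = -3*log(y) + 3*log(y - 1).
Then F(7) - F(3) = (-3*log(7) + 3*log(2) + 3*log(3)) - (log(8/27)) = -3*log(7) + 6*log(3).

-3*log(7) + 6*log(3)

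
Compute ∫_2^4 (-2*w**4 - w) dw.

-2014/5

By the power rule, an antiderivative is F(w) = -2*w**5/5 - w**2/2.
Then F(4) - F(2) = (-2088/5) - (-74/5) = -2014/5.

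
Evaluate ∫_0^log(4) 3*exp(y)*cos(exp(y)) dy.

Let u = exp(y), so du = exp(y) dy. When y = 0, u = 1; when y = log(4), u = 4.
The integral becomes 3·∫ cos(u) du from 1 to 4, with antiderivative 3*sin(u).
Back in y: F(y) = 3*sin(exp(y)).
Then F(log(4)) - F(0) = (3*sin(4)) - (3*sin(1)) = -3*sin(1) + 3*sin(4).

-3*sin(1) + 3*sin(4)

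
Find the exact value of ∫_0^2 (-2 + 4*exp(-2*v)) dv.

-2 - 2*exp(-4)

An antiderivative is F(v) = -2*v - 2*exp(-2*v).
Then F(2) - F(0) = (-4 - 2*exp(-4)) - (-2) = -2 - 2*exp(-4).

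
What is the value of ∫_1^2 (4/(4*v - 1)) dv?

log(7/3)

An antiderivative is F(v) = log(4*v - 1).
Then F(2) - F(1) = (log(7)) - (log(3)) = log(7/3).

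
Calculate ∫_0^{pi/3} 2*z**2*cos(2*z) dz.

Integrate by parts twice (u = z^2, dv = 2*cos(2*z) dz).
An antiderivative is F(z) = z**2*sin(2*z) + z*cos(2*z) - sin(2*z)/2.
Then F(pi/3) - F(0) = (-pi/6 - sqrt(3)/4 + sqrt(3)*pi**2/18) - (0) = -pi/6 - sqrt(3)/4 + sqrt(3)*pi**2/18.

-pi/6 - sqrt(3)/4 + sqrt(3)*pi**2/18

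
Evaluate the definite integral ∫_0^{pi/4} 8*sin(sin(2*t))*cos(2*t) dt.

Let u = sin(2*t), so du = 2*cos(2*t) dt. When t = 0, u = 0; when t = pi/4, u = 1.
The integral becomes 4·∫ sin(u) du from 0 to 1, with antiderivative -4*cos(u).
Back in t: F(t) = -4*cos(sin(2*t)).
Then F(pi/4) - F(0) = (-4*cos(1)) - (-4) = 4 - 4*cos(1).

4 - 4*cos(1)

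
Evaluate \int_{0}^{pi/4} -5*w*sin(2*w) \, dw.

Integrate by parts once (u = w, dv = -5*sin(2*w) dw).
An antiderivative is F(w) = 5*w*cos(2*w)/2 - 5*sin(2*w)/4.
Then F(pi/4) - F(0) = (-5/4) - (0) = -5/4.

-5/4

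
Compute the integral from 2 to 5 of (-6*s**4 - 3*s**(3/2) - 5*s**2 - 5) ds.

-19608/5 - 30*sqrt(5) + 24*sqrt(2)/5

By the power rule, an antiderivative is F(s) = -6*s**(5/2)/5 - 6*s**5/5 - 5*s**3/3 - 5*s.
Then F(5) - F(2) = (-11950/3 - 30*sqrt(5)) - (-926/15 - 24*sqrt(2)/5) = -19608/5 - 30*sqrt(5) + 24*sqrt(2)/5.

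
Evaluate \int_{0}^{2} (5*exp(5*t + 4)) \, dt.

-exp(4) + exp(14)

Let u = 5*t + 4, so du = 5 dt. When t = 0, u = 4; when t = 2, u = 14.
The integral becomes ∫ exp(u) du from 4 to 14, with antiderivative exp(u).
Back in t: F(t) = exp(5*t + 4).
Then F(2) - F(0) = (exp(14)) - (exp(4)) = -exp(4) + exp(14).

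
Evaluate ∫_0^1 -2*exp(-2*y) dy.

An antiderivative is F(y) = exp(-2*y).
Then F(1) - F(0) = (exp(-2)) - (1) = -1 + exp(-2).

-1 + exp(-2)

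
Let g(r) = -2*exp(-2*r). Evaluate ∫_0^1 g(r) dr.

-1 + exp(-2)

An antiderivative is F(r) = exp(-2*r).
Then F(1) - F(0) = (exp(-2)) - (1) = -1 + exp(-2).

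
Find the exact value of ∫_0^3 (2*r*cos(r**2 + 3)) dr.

Let u = r**2 + 3, so du = 2*r dr. When r = 0, u = 3; when r = 3, u = 12.
The integral becomes ∫ cos(u) du from 3 to 12, with antiderivative sin(u).
Back in r: F(r) = sin(r**2 + 3).
Then F(3) - F(0) = (sin(12)) - (sin(3)) = sin(12) - sin(3).

sin(12) - sin(3)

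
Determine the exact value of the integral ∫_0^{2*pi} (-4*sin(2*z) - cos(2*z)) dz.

An antiderivative is F(z) = -sin(2*z)/2 + 2*cos(2*z).
Then F(2*pi) - F(0) = (2) - (2) = 0.

0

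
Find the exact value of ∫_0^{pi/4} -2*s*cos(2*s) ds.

1/2 - pi/4

Integrate by parts once (u = s, dv = -2*cos(2*s) ds).
An antiderivative is F(s) = -s*sin(2*s) - cos(2*s)/2.
Then F(pi/4) - F(0) = (-pi/4) - (-1/2) = 1/2 - pi/4.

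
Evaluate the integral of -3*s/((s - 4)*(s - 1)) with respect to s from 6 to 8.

Factor the denominator: s**2 - 5*s + 4 = (s - 1)(s - 4).
Partial fractions: -3*s/((s - 4)*(s - 1)) = 1/(s - 1) - 4/(s - 4).
An antiderivative is F(s) = -4*log(s - 4) + log(s - 1).
Then F(8) - F(6) = (-8*log(2) + log(7)) - (log(5/16)) = log(7/80).

log(7/80)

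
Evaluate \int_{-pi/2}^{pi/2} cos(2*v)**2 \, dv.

pi/2

Use the identity cos^2(2*v) = (1 + cos(4*v))/2.
An antiderivative is F(v) = v/2 + sin(4*v)/8.
Then F(pi/2) - F(-pi/2) = (pi/4) - (-pi/4) = pi/2.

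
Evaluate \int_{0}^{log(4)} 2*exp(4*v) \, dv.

255/2

Let u = exp(v), so du = exp(v) dv. When v = 0, u = 1; when v = log(4), u = 4.
The integral becomes 2·∫ u**3 du from 1 to 4, with antiderivative u**4/2.
Back in v: F(v) = exp(4*v)/2.
Then F(log(4)) - F(0) = (128) - (1/2) = 255/2.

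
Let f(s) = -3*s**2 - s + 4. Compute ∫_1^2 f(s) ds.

-9/2

By the power rule, an antiderivative is F(s) = -s**3 - s**2/2 + 4*s.
Then F(2) - F(1) = (-2) - (5/2) = -9/2.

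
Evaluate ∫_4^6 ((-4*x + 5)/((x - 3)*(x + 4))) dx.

Factor the denominator: x**2 + x - 12 = (x + 4)(x - 3).
Partial fractions: (-4*x + 5)/((x - 3)*(x + 4)) = -3/(x + 4) - 1/(x - 3).
An antiderivative is F(x) = -log(x - 3) - 3*log(x + 4).
Then F(6) - F(4) = (-3*log(5) - 3*log(2) - log(3)) - (-9*log(2)) = -3*log(5) - log(3) + 6*log(2).

-3*log(5) - log(3) + 6*log(2)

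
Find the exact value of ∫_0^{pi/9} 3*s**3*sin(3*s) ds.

Integrate by parts 3 times (u = s^3, dv = 3*sin(3*s) ds).
An antiderivative is F(s) = -s**3*cos(3*s) + s**2*sin(3*s) + 2*s*cos(3*s)/3 - 2*sin(3*s)/9.
Then F(pi/9) - F(0) = (-sqrt(3)/9 - pi**3/1458 + sqrt(3)*pi**2/162 + pi/27) - (0) = -sqrt(3)/9 - pi**3/1458 + sqrt(3)*pi**2/162 + pi/27.

-sqrt(3)/9 - pi**3/1458 + sqrt(3)*pi**2/162 + pi/27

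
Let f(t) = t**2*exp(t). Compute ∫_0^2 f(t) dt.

Integrate by parts twice (u = t^2, dv = exp(t) dt).
An antiderivative is F(t) = (t**2 - 2*t + 2)*exp(t).
Then F(2) - F(0) = (2*exp(2)) - (2) = -2 + 2*exp(2).

-2 + 2*exp(2)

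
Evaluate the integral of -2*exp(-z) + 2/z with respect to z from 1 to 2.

An antiderivative is F(z) = 2*log(z) + 2*exp(-z).
Then F(2) - F(1) = (2*exp(-2) + 2*log(2)) - (2*exp(-1)) = -2*exp(-1) + 2*exp(-2) + 2*log(2).

-2*exp(-1) + 2*exp(-2) + 2*log(2)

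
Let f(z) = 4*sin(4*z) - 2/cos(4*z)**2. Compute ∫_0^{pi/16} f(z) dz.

An antiderivative is F(z) = -cos(4*z) - tan(4*z)/2.
Then F(pi/16) - F(0) = (-sqrt(2)/2 - 1/2) - (-1) = 1/2 - sqrt(2)/2.

1/2 - sqrt(2)/2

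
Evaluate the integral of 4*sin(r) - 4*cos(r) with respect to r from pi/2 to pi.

An antiderivative is F(r) = -4*sin(r) - 4*cos(r).
Then F(pi) - F(pi/2) = (4) - (-4) = 8.

8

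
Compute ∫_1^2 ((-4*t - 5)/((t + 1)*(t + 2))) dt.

log(9/32)

Factor the denominator: t**2 + 3*t + 2 = (t + 2)(t + 1).
Partial fractions: (-4*t - 5)/((t + 1)*(t + 2)) = -3/(t + 2) - 1/(t + 1).
An antiderivative is F(t) = -log(t + 1) - 3*log(t + 2).
Then F(2) - F(1) = (-6*log(2) - log(3)) - (-log(54)) = log(9/32).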